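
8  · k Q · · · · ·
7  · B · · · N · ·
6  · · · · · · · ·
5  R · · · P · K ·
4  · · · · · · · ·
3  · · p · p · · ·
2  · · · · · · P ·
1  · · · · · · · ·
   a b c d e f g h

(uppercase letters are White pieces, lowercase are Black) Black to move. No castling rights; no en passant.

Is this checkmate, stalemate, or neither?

checkmate

Black to move; black king on b8.
In check: yes, from the white queen on c8.
King squares — a7: attacked by Ra5; b7: attacked by Qc8; c7: attacked by Qc8; a8: attacked by Ra5; c8: attacked by Bb7.
Legal moves for Black: none.
In check with no legal moves → checkmate.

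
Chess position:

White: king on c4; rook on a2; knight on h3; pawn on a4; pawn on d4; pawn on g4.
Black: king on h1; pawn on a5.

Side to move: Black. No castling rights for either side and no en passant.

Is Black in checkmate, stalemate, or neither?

stalemate

Black to move; black king on h1.
In check: no.
King squares — g1: attacked by Nh3; g2: attacked by Ra2; h2: attacked by Ra2.
Legal moves for Black: none.
Not in check and no legal moves → stalemate.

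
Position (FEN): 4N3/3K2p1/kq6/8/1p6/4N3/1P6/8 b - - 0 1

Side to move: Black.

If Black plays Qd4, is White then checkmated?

After Qd4: white king on d7; in check: yes, from the black queen on d4.
White has 7 legal replies: Kc8, Ke7, Kc7, Ke6, Kc6, Nd6, Nd5.
In check but a legal move exists → not checkmate.

no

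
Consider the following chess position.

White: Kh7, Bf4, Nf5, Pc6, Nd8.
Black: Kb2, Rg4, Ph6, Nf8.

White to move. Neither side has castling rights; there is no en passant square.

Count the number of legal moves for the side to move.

White to move; king on h7.
In check: yes, from the black knight on f8.
Legal moves: Kh8, Kxh6.
Count: 2.

2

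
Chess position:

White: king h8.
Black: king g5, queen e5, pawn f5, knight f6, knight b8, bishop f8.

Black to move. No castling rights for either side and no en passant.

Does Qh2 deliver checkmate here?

After Qh2: white king on h8; in check: yes, from the black queen on h2.
King squares — g7: attacked by Bf8; h7: attacked by Qh2; g8: attacked by Nf6.
White has no legal moves → checkmate.

yes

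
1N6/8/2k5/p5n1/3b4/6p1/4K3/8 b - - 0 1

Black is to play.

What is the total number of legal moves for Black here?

Black to move; king on c6.
In check: yes, from the white knight on b8.
Legal moves: Kc7, Kb7, Kd6, Kb6, Kd5, Kc5, Kb5.
Count: 7.

7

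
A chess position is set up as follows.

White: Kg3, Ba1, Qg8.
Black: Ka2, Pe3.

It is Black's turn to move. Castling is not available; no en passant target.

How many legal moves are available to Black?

3

Black to move; king on a2.
In check: yes, from the white queen on g8.
Legal moves: Ka3, Kb1, Kxa1.
Count: 3.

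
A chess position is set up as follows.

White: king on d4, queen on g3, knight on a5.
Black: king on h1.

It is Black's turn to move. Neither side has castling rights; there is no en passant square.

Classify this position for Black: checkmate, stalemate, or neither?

stalemate

Black to move; black king on h1.
In check: no.
King squares — g1: attacked by Qg3; g2: attacked by Qg3; h2: attacked by Qg3.
Legal moves for Black: none.
Not in check and no legal moves → stalemate.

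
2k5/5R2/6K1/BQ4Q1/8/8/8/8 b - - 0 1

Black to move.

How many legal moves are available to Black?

Black to move; king on c8.
In check: no.
Legal moves: none.
Count: 0.

0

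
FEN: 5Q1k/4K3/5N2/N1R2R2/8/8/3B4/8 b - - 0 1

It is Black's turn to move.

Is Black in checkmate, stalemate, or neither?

checkmate

Black to move; black king on h8.
In check: yes, from the white queen on f8.
King squares — g7: attacked by Qf8; h7: attacked by Nf6; g8: attacked by Nf6.
Legal moves for Black: none.
In check with no legal moves → checkmate.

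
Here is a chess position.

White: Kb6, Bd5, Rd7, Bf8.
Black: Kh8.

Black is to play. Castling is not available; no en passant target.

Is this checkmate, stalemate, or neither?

Black to move; black king on h8.
In check: no.
King squares — g7: attacked by Rd7; h7: attacked by Rd7; g8: attacked by Bd5.
Legal moves for Black: none.
Not in check and no legal moves → stalemate.

stalemate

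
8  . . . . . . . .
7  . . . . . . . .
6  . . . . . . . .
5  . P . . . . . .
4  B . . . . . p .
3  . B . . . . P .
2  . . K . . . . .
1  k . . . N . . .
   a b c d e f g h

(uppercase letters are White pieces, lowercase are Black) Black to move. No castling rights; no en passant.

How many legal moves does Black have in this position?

Black to move; king on a1.
In check: no.
Legal moves: none.
Count: 0.

0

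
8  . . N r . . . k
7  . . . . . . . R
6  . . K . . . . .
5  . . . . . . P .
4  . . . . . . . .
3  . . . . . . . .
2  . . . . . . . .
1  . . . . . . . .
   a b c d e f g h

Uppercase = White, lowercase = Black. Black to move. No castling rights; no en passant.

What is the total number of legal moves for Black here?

2

Black to move; king on h8.
In check: yes, from the white rook on h7.
Legal moves: Kg8, Kxh7.
Count: 2.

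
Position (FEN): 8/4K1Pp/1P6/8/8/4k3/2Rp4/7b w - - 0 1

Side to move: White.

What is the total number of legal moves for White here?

23

White to move; king on e7.
In check: no.
Legal moves: Kf8, Ke8, Kd8, Kf7, Kd7, Kf6, Ke6, Kd6, Rc8, Rc7, Rc6, Rc5, Rc4, Rc3+, Rxd2, Rb2, Ra2, Rc1, g8=Q, g8=R, g8=B, g8=N, b7.
Count: 23.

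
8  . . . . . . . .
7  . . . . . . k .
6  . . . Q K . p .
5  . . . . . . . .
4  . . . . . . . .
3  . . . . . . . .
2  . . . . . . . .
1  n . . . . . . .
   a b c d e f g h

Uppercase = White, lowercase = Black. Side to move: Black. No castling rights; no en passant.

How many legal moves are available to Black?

Black to move; king on g7.
In check: no.
Legal moves: Kh8, Kg8, Kh7, Kh6, Nb3, Nc2, g5.
Count: 7.

7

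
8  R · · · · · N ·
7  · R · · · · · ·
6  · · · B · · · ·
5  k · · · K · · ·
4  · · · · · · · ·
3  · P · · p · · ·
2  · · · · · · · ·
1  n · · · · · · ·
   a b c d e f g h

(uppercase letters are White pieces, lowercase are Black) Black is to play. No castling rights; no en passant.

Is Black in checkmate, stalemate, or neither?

Black to move; black king on a5.
In check: yes, from the white rook on a8.
King squares — a4: attacked by Pb3; b4: attacked by Bd6; b5: attacked by Rb7; a6: attacked by Ra8; b6: attacked by Rb7.
Legal moves for Black: none.
In check with no legal moves → checkmate.

checkmate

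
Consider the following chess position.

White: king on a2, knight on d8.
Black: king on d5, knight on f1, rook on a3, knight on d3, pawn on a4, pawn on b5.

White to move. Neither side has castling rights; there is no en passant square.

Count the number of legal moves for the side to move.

2

White to move; king on a2.
In check: yes, from the black rook on a3.
Legal moves: Kxa3, Kb1.
Count: 2.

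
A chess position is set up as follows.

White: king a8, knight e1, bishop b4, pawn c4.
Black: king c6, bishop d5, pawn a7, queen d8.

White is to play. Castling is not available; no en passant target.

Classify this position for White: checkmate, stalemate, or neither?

White to move; white king on a8.
In check: yes, from the black queen on d8.
Legal moves for White: Kxa7.
White is in check but has 1 legal move → neither.

neither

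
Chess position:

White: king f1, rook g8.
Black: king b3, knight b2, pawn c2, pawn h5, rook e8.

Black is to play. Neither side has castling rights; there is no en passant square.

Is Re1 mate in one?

After Re1: white king on f1; in check: yes, from the black rook on e1.
White has 3 legal replies: Kg2, Kf2, Kxe1.
In check but a legal move exists → not checkmate.

no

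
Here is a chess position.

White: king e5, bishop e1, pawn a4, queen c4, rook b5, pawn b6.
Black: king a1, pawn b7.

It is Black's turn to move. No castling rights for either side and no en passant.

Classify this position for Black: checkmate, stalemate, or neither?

stalemate

Black to move; black king on a1.
In check: no.
King squares — b1: attacked by Rb5; a2: attacked by Qc4; b2: attacked by Rb5.
Legal moves for Black: none.
Not in check and no legal moves → stalemate.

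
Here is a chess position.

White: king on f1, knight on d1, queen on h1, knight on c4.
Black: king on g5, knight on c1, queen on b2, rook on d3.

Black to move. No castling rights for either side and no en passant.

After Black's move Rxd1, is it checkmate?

yes

After Rxd1: white king on f1; in check: yes, from the black rook on d1.
King squares — e1: attacked by Rd1; g1: attacked by Rd1; e2: attacked by Nc1; f2: attacked by Qb2; g2: attacked by Qb2.
White has no legal moves → checkmate.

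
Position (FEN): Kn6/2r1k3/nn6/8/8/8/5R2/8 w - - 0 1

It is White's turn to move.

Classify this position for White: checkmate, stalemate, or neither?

White to move; white king on a8.
In check: yes, from the black knight on b6.
King squares — a7: attacked by Rc7; b7: attacked by Rc7; b8: attacked by Na6.
Legal moves for White: none.
In check with no legal moves → checkmate.

checkmate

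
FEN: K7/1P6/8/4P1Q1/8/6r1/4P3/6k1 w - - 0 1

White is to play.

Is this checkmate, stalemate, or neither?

neither

White to move; white king on a8.
In check: no.
Legal moves for White include: Kb8, Ka7, Qg8, Qd8, Qg7, Qe7, Qh6, Qg6, Qf6, Qh5, Qf5, Qh4, Qg4, Qf4, Qxg3+, Qe3+, Qd2, Qc1+, ... (list truncated; more exist).
White has legal moves and is not in check → neither.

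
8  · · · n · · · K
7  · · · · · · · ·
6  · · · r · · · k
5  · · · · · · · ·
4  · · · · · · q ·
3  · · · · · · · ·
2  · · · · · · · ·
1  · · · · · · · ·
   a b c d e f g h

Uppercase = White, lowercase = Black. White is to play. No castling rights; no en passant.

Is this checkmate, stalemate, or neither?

stalemate

White to move; white king on h8.
In check: no.
King squares — g7: attacked by Qg4; h7: attacked by Kh6; g8: attacked by Qg4.
Legal moves for White: none.
Not in check and no legal moves → stalemate.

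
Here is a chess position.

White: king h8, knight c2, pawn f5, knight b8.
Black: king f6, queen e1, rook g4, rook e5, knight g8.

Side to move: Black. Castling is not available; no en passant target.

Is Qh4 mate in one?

yes

After Qh4: white king on h8; in check: yes, from the black queen on h4.
King squares — g7: attacked by Rg4; h7: attacked by Qh4; g8: attacked by Rg4.
White has no legal moves → checkmate.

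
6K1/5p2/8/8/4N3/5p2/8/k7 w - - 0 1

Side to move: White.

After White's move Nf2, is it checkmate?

After Nf2: black king on a1; in check: no.
Black is not in check, so this cannot be checkmate.

no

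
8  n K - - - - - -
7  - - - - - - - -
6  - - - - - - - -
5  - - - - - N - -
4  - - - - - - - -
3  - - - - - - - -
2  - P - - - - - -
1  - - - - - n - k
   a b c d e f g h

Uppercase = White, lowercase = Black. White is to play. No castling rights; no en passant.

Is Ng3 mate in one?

After Ng3: black king on h1; in check: yes, from the white knight on g3.
Black has 4 legal replies: Kh2, Kg2, Kg1, Nxg3.
In check but a legal move exists → not checkmate.

no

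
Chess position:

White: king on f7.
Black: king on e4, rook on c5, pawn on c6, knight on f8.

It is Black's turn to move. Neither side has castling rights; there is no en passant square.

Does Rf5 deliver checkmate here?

After Rf5: white king on f7; in check: yes, from the black rook on f5.
White has 4 legal replies: Kg8, Ke8, Kg7, Ke7.
In check but a legal move exists → not checkmate.

no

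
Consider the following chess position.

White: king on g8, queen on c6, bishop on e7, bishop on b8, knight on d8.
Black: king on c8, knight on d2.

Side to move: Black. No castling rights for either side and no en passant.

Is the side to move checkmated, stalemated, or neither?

Black to move; black king on c8.
In check: yes, from the white queen on c6.
Legal moves for Black: Kxb8.
Black is in check but has 1 legal move → neither.

neither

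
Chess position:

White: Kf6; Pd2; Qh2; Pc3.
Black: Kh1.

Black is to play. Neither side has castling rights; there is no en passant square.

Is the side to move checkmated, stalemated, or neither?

neither

Black to move; black king on h1.
In check: yes, from the white queen on h2.
King squares — g1: attacked by Qh2; g2: attacked by Qh2; h2: available.
Legal moves for Black: Kxh2.
Black is in check but has 1 legal move → neither.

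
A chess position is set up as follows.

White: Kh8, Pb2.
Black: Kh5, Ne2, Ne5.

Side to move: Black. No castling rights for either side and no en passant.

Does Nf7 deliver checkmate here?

After Nf7: white king on h8; in check: yes, from the black knight on f7.
White has 3 legal replies: Kg8, Kh7, Kg7.
In check but a legal move exists → not checkmate.

no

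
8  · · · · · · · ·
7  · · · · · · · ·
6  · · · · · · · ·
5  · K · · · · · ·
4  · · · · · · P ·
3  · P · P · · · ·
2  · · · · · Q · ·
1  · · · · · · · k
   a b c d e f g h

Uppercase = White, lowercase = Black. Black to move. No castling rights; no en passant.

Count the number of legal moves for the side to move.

Black to move; king on h1.
In check: no.
Legal moves: none.
Count: 0.

0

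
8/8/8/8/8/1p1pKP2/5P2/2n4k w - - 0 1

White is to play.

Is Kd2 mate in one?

no

After Kd2: black king on h1; in check: no.
Black is not in check, so this cannot be checkmate.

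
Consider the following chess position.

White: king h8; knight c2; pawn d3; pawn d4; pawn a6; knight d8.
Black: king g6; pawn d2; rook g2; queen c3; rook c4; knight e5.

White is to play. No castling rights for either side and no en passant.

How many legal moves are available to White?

14

White to move; king on h8.
In check: no.
Legal moves: Kg8, Nf7, Nb7, Ne6, Nc6, Nb4, Ne3, Na3, Ne1, Na1, dxe5, dxc4, a7, d5.
Count: 14.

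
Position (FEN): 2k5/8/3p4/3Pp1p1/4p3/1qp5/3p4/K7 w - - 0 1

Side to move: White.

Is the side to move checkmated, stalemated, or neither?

stalemate

White to move; white king on a1.
In check: no.
King squares — b1: attacked by Qb3; a2: attacked by Qb3; b2: attacked by Qb3.
Legal moves for White: none.
Not in check and no legal moves → stalemate.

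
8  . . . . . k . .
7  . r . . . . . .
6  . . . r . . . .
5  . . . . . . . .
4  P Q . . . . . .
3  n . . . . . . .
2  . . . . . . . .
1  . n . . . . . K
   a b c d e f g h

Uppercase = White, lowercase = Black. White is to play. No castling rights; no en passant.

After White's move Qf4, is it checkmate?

no

After Qf4: black king on f8; in check: yes, from the white queen on f4.
Black has 6 legal replies: Kg8, Ke8, Kg7, Ke7, Rf7, Rf6.
In check but a legal move exists → not checkmate.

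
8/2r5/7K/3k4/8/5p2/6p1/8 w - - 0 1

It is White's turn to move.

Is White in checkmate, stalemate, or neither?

White to move; white king on h6.
In check: no.
Legal moves for White: Kg6, Kh5, Kg5.
White has 3 legal moves and is not in check → neither.

neither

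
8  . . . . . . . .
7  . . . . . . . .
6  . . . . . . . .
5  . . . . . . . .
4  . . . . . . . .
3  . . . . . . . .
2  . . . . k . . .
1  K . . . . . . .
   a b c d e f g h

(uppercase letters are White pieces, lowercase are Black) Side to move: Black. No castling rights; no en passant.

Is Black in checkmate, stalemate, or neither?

Black to move; black king on e2.
In check: no.
Legal moves for Black: Kf3, Ke3, Kd3, Kf2, Kd2, Kf1, Ke1, Kd1.
Black has 8 legal moves and is not in check → neither.

neither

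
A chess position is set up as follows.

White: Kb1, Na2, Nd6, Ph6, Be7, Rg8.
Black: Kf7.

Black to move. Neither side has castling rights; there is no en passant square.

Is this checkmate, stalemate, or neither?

neither

Black to move; black king on f7.
In check: yes, from the white knight on d6.
King squares — e6: available; f6: attacked by Be7; g6: attacked by Rg8; e7: available; g7: attacked by Ph6; e8: attacked by Nd6; f8: attacked by Be7; g8: available.
Legal moves for Black: Kxg8, Kxe7, Ke6.
Black is in check but has 3 legal moves → neither.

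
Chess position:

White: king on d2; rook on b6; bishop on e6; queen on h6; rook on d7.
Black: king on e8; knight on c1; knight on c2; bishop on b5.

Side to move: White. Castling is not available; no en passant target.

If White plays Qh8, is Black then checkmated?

yes

After Qh8: black king on e8; in check: yes, from the white queen on h8.
King squares — d7: attacked by Be6; e7: attacked by Rd7; f7: attacked by Be6; d8: attacked by Rd7; f8: attacked by Qh8.
Black has no legal moves → checkmate.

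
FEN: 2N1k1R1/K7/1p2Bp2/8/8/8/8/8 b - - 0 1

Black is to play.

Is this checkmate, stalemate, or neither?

checkmate

Black to move; black king on e8.
In check: yes, from the white rook on g8.
King squares — d7: attacked by Be6; e7: attacked by Nc8; f7: attacked by Be6; d8: attacked by Rg8; f8: attacked by Rg8.
Legal moves for Black: none.
In check with no legal moves → checkmate.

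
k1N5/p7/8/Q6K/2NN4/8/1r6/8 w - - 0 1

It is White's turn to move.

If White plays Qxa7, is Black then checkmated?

After Qxa7: black king on a8; in check: yes, from the white queen on a7.
King squares — a7: attacked by Nc8; b7: attacked by Qa7; b8: attacked by Qa7.
Black has no legal moves → checkmate.

yes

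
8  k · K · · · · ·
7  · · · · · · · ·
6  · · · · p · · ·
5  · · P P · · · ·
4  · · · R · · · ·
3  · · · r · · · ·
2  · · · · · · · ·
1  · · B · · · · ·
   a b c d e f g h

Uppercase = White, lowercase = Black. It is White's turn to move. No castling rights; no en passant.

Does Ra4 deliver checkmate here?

After Ra4: black king on a8; in check: yes, from the white rook on a4.
King squares — a7: attacked by Ra4; b7: attacked by Kc8; b8: attacked by Kc8.
Black has no legal moves → checkmate.

yes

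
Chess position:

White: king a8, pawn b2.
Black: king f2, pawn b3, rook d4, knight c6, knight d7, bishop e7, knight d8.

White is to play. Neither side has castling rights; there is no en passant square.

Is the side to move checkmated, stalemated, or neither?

stalemate

White to move; white king on a8.
In check: no.
King squares — a7: attacked by Nc6; b7: attacked by Nd8; b8: attacked by Nc6.
Legal moves for White: none.
Not in check and no legal moves → stalemate.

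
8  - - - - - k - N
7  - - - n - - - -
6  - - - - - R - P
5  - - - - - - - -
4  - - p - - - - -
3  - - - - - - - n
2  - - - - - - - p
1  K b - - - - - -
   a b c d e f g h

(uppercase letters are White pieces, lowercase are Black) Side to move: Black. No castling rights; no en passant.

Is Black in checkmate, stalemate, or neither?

Black to move; black king on f8.
In check: yes, from the white rook on f6.
Legal moves for Black: Kg8, Ke8, Ke7, Nxf6.
Black is in check but has 4 legal moves → neither.

neither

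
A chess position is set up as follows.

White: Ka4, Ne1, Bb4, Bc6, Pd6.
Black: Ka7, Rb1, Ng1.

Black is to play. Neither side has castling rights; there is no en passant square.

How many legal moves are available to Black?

Black to move; king on a7.
In check: no.
Legal moves: Kb8, Kb6, Ka6, Nh3, Nf3, Ne2, Rxb4+, Rb3, Rb2, Rxe1, Rd1, Rc1, Ra1+.
Count: 13.

13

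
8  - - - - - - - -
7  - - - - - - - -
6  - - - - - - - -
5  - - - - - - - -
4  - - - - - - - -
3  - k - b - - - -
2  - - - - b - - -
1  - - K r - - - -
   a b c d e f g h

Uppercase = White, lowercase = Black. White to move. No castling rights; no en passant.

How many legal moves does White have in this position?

White to move; king on c1.
In check: yes, from the black rook on d1.
Legal moves: none.
Count: 0.

0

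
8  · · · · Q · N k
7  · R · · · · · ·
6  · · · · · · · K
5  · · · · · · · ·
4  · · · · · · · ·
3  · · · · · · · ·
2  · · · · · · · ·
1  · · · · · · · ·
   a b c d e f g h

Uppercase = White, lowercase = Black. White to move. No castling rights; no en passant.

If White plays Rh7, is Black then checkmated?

yes

After Rh7: black king on h8; in check: yes, from the white rook on h7.
King squares — g7: attacked by Kh6; h7: attacked by Kh6; g8: attacked by Qe8.
Black has no legal moves → checkmate.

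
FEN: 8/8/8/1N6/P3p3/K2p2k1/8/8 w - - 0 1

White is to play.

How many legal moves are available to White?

White to move; king on a3.
In check: no.
Legal moves: Nc7, Na7, Nd6, Nd4, Nc3, Kb4, Kb3, Kb2, Ka2, a5.
Count: 10.

10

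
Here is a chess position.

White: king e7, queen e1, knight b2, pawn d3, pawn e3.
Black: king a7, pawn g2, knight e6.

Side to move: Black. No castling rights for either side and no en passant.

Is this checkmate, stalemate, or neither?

Black to move; black king on a7.
In check: no.
Legal moves for Black: Kb8, Ka8, Kb7, Kb6, Ka6, Nf8, Nd8, Ng7, Nc7, Ng5, Nc5, Nf4, Nd4, g1=Q, g1=R, g1=B, g1=N.
Black has 17 legal moves and is not in check → neither.

neither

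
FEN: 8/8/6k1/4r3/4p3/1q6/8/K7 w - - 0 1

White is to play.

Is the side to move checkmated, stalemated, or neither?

stalemate

White to move; white king on a1.
In check: no.
King squares — b1: attacked by Qb3; a2: attacked by Qb3; b2: attacked by Qb3.
Legal moves for White: none.
Not in check and no legal moves → stalemate.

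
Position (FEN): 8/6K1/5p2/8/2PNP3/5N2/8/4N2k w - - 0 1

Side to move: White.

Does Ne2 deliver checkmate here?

After Ne2: black king on h1; in check: no.
Black is not in check, so this cannot be checkmate.

no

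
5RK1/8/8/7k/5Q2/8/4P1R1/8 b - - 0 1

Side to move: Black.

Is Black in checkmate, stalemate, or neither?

Black to move; black king on h5.
In check: no.
King squares — g4: attacked by Rg2; h4: attacked by Qf4; g5: attacked by Rg2; g6: attacked by Rg2; h6: attacked by Qf4.
Legal moves for Black: none.
Not in check and no legal moves → stalemate.

stalemate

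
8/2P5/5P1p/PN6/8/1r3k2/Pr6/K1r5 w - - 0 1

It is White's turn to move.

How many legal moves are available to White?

0

White to move; king on a1.
In check: yes, from the black rook on c1.
Legal moves: none.
Count: 0.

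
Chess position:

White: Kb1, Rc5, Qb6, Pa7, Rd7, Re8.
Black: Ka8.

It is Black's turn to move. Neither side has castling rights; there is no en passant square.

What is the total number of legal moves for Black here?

0

Black to move; king on a8.
In check: yes, from the white rook on e8.
Legal moves: none.
Count: 0.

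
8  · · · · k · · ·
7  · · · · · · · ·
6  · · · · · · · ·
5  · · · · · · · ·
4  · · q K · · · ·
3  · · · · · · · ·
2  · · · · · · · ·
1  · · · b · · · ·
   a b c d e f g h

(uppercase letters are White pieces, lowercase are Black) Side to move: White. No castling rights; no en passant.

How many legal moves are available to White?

3

White to move; king on d4.
In check: yes, from the black queen on c4.
Legal moves: Ke5, Kxc4, Ke3.
Count: 3.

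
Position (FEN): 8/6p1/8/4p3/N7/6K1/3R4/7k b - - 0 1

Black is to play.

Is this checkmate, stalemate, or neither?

neither

Black to move; black king on h1.
In check: no.
Legal moves for Black: Kg1, g6, e4, g5.
Black has 4 legal moves and is not in check → neither.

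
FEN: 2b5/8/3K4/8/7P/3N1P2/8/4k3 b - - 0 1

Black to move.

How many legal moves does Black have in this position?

Black to move; king on e1.
In check: yes, from the white knight on d3.
Legal moves: Ke2, Kd2, Kf1, Kd1.
Count: 4.

4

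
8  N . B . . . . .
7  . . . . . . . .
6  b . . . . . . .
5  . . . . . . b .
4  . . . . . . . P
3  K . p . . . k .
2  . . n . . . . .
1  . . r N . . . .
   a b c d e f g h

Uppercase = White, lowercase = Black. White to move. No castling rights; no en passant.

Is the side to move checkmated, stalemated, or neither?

White to move; white king on a3.
In check: yes, from the black knight on c2.
King squares — a2: available; b2: attacked by Pc3; b3: available; a4: available; b4: attacked by Nc2.
Legal moves for White: Ka4, Kb3, Ka2.
White is in check but has 3 legal moves → neither.

neither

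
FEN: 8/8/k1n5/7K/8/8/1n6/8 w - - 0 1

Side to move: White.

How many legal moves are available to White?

White to move; king on h5.
In check: no.
Legal moves: Kh6, Kg6, Kg5, Kh4, Kg4.
Count: 5.

5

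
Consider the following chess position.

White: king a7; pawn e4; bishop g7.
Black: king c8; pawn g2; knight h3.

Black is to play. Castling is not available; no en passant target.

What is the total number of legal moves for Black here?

11

Black to move; king on c8.
In check: no.
Legal moves: Kd8, Kd7, Kc7, Ng5, Nf4, Nf2, Ng1, g1=Q+, g1=R, g1=B+, g1=N.
Count: 11.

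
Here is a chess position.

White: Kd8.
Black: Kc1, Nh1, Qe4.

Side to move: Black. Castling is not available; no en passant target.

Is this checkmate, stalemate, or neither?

neither

Black to move; black king on c1.
In check: no.
Legal moves for Black include: Qe8+, Qa8+, Qh7, Qe7+, Qb7, Qg6, Qe6, Qc6, Qf5, Qe5, Qd5+, Qh4+, Qg4, Qf4, Qd4+, Qc4, Qb4, Qa4, ... (list truncated; more exist).
Black has legal moves and is not in check → neither.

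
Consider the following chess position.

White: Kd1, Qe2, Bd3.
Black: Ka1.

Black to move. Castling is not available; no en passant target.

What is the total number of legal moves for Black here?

0

Black to move; king on a1.
In check: no.
Legal moves: none.
Count: 0.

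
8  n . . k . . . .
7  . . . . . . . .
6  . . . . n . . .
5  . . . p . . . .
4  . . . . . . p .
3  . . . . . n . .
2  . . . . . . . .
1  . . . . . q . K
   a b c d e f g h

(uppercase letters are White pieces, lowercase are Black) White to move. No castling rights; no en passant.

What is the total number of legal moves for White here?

0

White to move; king on h1.
In check: yes, from the black queen on f1.
Legal moves: none.
Count: 0.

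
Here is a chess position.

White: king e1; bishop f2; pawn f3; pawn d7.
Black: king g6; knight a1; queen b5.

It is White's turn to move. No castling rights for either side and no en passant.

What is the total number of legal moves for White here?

15

White to move; king on e1.
In check: no.
Legal moves: Ba7, Bb6, Bc5, Bh4, Bd4, Bg3, Be3, Bg1, Kd2, Kd1, d8=Q, d8=R, d8=B, d8=N, f4.
Count: 15.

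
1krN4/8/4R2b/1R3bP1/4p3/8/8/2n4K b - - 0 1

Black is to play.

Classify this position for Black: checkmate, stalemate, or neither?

neither

Black to move; black king on b8.
In check: yes, from the white rook on b5.
Legal moves for Black: Ka8, Kc7, Ka7.
Black is in check but has 3 legal moves → neither.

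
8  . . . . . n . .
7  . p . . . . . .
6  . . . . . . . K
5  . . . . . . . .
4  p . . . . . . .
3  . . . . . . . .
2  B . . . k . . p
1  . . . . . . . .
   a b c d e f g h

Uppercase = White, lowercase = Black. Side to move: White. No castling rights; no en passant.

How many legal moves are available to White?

10

White to move; king on h6.
In check: no.
Legal moves: Kg7, Kh5, Kg5, Bg8, Bf7, Be6, Bd5, Bc4+, Bb3, Bb1.
Count: 10.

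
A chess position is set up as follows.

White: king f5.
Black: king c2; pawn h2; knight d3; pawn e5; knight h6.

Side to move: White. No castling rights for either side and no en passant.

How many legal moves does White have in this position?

White to move; king on f5.
In check: yes, from the black knight on h6.
Legal moves: Kg6, Kf6, Ke6, Kg5, Ke4.
Count: 5.

5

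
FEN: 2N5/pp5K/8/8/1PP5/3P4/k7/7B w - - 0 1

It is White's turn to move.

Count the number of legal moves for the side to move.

18

White to move; king on h7.
In check: no.
Legal moves: Ne7, Nxa7, Nd6, Nb6, Kh8, Kg8, Kg7, Kh6, Kg6, Bxb7, Bc6, Bd5, Be4, Bf3, Bg2, c5, b5, d4.
Count: 18.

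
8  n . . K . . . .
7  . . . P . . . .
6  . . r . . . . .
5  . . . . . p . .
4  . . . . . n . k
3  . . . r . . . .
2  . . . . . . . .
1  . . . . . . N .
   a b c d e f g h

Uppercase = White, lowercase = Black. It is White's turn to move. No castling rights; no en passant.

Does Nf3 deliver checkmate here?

After Nf3: black king on h4; in check: yes, from the white knight on f3.
Black has 5 legal replies: Kh5, Kg4, Kh3, Kg3, Rxf3.
In check but a legal move exists → not checkmate.

no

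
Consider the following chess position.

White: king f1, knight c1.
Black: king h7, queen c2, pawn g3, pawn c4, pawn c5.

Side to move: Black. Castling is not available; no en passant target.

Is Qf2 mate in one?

yes

After Qf2: white king on f1; in check: yes, from the black queen on f2.
King squares — e1: attacked by Qf2; g1: attacked by Qf2; e2: attacked by Qf2; f2: attacked by Pg3; g2: attacked by Qf2.
White has no legal moves → checkmate.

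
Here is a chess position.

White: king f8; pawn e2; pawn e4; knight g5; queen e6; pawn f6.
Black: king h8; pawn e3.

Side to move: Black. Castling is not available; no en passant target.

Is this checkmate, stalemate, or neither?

stalemate

Black to move; black king on h8.
In check: no.
King squares — g7: attacked by Pf6; h7: attacked by Ng5; g8: attacked by Qe6.
Legal moves for Black: none.
Not in check and no legal moves → stalemate.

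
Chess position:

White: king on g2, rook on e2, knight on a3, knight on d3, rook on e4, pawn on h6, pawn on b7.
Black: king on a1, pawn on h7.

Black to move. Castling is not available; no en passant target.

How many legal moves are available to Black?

Black to move; king on a1.
In check: no.
Legal moves: none.
Count: 0.

0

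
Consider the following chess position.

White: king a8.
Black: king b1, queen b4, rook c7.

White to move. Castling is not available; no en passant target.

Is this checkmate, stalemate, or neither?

stalemate

White to move; white king on a8.
In check: no.
King squares — a7: attacked by Rc7; b7: attacked by Qb4; b8: attacked by Qb4.
Legal moves for White: none.
Not in check and no legal moves → stalemate.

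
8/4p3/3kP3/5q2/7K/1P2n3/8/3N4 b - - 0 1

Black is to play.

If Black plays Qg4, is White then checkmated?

yes

After Qg4: white king on h4; in check: yes, from the black queen on g4.
King squares — g3: attacked by Qg4; h3: attacked by Qg4; g4: attacked by Ne3; g5: attacked by Qg4; h5: attacked by Qg4.
White has no legal moves → checkmate.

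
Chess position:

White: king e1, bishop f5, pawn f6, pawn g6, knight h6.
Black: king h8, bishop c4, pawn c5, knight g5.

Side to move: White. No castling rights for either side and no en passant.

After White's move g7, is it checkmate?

After g7: black king on h8; in check: yes, from the white pawn on g7.
King squares — g7: attacked by Pf6; h7: attacked by Bf5; g8: attacked by Nh6.
Black has no legal moves → checkmate.

yes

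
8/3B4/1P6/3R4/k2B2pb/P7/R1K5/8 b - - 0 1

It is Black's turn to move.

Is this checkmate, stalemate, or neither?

Black to move; black king on a4.
In check: yes, from the white bishop on d7.
King squares — a3: attacked by Ra2; b3: attacked by Kc2; b4: attacked by Pa3; a5: attacked by Rd5; b5: attacked by Rd5.
Legal moves for Black: none.
In check with no legal moves → checkmate.

checkmate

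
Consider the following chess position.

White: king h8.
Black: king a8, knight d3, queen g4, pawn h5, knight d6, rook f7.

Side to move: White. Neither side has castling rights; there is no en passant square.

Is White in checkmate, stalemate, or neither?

stalemate

White to move; white king on h8.
In check: no.
King squares — g7: attacked by Qg4; h7: attacked by Rf7; g8: attacked by Qg4.
Legal moves for White: none.
Not in check and no legal moves → stalemate.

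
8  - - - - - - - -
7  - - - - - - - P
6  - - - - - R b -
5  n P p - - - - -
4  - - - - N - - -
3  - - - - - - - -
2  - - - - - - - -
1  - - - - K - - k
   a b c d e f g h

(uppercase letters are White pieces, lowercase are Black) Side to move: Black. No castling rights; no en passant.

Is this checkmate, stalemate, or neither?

Black to move; black king on h1.
In check: no.
Legal moves for Black: Be8, Bxh7, Bf7, Bh5, Bf5, Bxe4, Nb7, Nc6, Nc4, Nb3, Kh2, Kg2, Kg1, c4.
Black has 14 legal moves and is not in check → neither.

neither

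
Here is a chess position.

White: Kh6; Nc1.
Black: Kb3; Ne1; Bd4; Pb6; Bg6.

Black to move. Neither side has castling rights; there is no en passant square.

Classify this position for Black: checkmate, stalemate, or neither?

Black to move; black king on b3.
In check: yes, from the white knight on c1.
King squares — a2: attacked by Nc1; b2: available; c2: available; a3: available; c3: available; a4: available; b4: available; c4: available.
Legal moves for Black: Kc4, Kb4, Ka4, Kc3, Ka3, Kc2, Kb2.
Black is in check but has 7 legal moves → neither.

neither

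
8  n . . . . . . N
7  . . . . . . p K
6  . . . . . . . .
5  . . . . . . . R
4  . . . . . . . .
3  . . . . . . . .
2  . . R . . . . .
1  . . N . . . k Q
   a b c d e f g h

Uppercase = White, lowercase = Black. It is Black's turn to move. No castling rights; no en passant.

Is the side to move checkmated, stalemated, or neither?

checkmate

Black to move; black king on g1.
In check: yes, from the white queen on h1.
King squares — f1: attacked by Qh1; h1: attacked by Rh5; f2: attacked by Rc2; g2: attacked by Qh1; h2: attacked by Qh1.
Legal moves for Black: none.
In check with no legal moves → checkmate.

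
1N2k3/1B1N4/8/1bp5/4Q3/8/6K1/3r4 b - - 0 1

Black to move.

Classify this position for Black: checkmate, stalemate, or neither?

neither

Black to move; black king on e8.
In check: yes, from the white queen on e4.
King squares — d7: attacked by Nb8; e7: attacked by Qe4; f7: available; d8: available; f8: attacked by Nd7.
Legal moves for Black: Kd8, Kf7.
Black is in check but has 2 legal moves → neither.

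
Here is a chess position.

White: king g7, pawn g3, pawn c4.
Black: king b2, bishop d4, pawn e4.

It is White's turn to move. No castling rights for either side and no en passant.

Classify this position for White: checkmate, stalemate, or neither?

White to move; white king on g7.
In check: yes, from the black bishop on d4.
King squares — f6: attacked by Bd4; g6: available; h6: available; f7: available; h7: available; f8: available; g8: available; h8: attacked by Bd4.
Legal moves for White: Kg8, Kf8, Kh7, Kf7, Kh6, Kg6.
White is in check but has 6 legal moves → neither.

neither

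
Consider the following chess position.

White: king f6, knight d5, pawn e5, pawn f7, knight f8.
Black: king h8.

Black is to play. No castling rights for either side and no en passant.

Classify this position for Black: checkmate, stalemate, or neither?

stalemate

Black to move; black king on h8.
In check: no.
King squares — g7: attacked by Kf6; h7: attacked by Nf8; g8: attacked by Pf7.
Legal moves for Black: none.
Not in check and no legal moves → stalemate.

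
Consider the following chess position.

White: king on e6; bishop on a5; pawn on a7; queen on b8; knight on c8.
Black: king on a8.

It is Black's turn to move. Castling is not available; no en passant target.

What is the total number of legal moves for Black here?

0

Black to move; king on a8.
In check: yes, from the white queen on b8.
Legal moves: none.
Count: 0.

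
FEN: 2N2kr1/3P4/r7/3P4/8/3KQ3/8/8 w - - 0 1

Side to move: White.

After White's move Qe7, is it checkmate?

yes

After Qe7: black king on f8; in check: yes, from the white queen on e7.
King squares — e7: attacked by Nc8; f7: attacked by Qe7; g7: attacked by Qe7; e8: attacked by Pd7; g8: own rook.
Black has no legal moves → checkmate.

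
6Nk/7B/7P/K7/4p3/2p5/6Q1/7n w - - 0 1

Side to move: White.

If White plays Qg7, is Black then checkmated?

yes

After Qg7: black king on h8; in check: yes, from the white queen on g7.
King squares — g7: attacked by Ph6; h7: attacked by Qg7; g8: attacked by Qg7.
Black has no legal moves → checkmate.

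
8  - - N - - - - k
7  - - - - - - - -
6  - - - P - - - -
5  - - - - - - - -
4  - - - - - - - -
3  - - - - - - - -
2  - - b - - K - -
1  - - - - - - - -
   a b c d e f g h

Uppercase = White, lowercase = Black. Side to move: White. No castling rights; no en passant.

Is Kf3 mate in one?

After Kf3: black king on h8; in check: no.
Black is not in check, so this cannot be checkmate.

no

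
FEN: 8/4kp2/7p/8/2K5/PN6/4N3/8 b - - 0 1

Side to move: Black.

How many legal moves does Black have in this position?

10

Black to move; king on e7.
In check: no.
Legal moves: Kf8, Ke8, Kd8, Kd7, Kf6, Ke6, Kd6, f6, h5, f5.
Count: 10.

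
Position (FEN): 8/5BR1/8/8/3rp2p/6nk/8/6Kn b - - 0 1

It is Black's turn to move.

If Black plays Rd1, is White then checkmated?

yes

After Rd1: white king on g1; in check: yes, from the black rook on d1.
King squares — f1: attacked by Rd1; h1: attacked by Rd1; f2: attacked by Nh1; g2: attacked by Kh3; h2: attacked by Kh3.
White has no legal moves → checkmate.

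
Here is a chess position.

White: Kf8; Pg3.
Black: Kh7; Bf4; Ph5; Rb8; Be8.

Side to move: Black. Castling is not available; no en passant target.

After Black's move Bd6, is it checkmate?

yes

After Bd6: white king on f8; in check: yes, from the black bishop on d6.
King squares — e7: attacked by Bd6; f7: attacked by Be8; g7: attacked by Kh7; e8: attacked by Rb8; g8: attacked by Kh7.
White has no legal moves → checkmate.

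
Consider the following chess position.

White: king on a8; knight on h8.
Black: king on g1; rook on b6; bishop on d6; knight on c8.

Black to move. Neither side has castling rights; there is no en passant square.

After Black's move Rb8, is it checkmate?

yes

After Rb8: white king on a8; in check: yes, from the black rook on b8.
King squares — a7: attacked by Nc8; b7: attacked by Rb8; b8: attacked by Bd6.
White has no legal moves → checkmate.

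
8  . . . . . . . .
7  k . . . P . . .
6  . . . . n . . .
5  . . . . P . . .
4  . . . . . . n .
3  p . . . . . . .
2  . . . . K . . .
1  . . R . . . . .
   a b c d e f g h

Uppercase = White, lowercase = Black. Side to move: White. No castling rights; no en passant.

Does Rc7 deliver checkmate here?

After Rc7: black king on a7; in check: yes, from the white rook on c7.
Black has 5 legal replies: Kb8, Ka8, Kb6, Ka6, Nxc7.
In check but a legal move exists → not checkmate.

no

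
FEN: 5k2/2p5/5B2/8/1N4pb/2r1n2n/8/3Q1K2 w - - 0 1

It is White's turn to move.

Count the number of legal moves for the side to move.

1

White to move; king on f1.
In check: yes, from the black knight on e3.
Legal moves: Ke2.
Count: 1.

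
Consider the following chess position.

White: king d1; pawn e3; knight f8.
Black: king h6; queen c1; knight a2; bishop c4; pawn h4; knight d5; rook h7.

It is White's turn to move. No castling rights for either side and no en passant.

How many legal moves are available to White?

White to move; king on d1.
In check: yes, from the black queen on c1.
Legal moves: none.
Count: 0.

0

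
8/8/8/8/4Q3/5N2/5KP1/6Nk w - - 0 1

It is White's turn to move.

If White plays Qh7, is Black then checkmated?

yes

After Qh7: black king on h1; in check: yes, from the white queen on h7.
King squares — g1: attacked by Kf2; g2: attacked by Kf2; h2: attacked by Nf3.
Black has no legal moves → checkmate.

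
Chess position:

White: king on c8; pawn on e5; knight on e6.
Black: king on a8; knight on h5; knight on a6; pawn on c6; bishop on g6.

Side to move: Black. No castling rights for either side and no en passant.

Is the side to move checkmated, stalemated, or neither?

neither

Black to move; black king on a8.
In check: no.
Legal moves for Black: Ka7, Be8, Bh7, Bf7, Bf5, Be4, Bd3, Bc2, Bb1, Nb8, Nc7, Nc5, Nb4, Ng7, Nf6, Nf4, Ng3, c5.
Black has 18 legal moves and is not in check → neither.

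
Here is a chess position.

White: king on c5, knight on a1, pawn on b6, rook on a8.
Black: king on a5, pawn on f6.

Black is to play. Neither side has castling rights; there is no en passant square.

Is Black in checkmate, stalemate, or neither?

checkmate

Black to move; black king on a5.
In check: yes, from the white rook on a8.
King squares — a4: attacked by Ra8; b4: attacked by Kc5; b5: attacked by Kc5; a6: attacked by Ra8; b6: attacked by Kc5.
Legal moves for Black: none.
In check with no legal moves → checkmate.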